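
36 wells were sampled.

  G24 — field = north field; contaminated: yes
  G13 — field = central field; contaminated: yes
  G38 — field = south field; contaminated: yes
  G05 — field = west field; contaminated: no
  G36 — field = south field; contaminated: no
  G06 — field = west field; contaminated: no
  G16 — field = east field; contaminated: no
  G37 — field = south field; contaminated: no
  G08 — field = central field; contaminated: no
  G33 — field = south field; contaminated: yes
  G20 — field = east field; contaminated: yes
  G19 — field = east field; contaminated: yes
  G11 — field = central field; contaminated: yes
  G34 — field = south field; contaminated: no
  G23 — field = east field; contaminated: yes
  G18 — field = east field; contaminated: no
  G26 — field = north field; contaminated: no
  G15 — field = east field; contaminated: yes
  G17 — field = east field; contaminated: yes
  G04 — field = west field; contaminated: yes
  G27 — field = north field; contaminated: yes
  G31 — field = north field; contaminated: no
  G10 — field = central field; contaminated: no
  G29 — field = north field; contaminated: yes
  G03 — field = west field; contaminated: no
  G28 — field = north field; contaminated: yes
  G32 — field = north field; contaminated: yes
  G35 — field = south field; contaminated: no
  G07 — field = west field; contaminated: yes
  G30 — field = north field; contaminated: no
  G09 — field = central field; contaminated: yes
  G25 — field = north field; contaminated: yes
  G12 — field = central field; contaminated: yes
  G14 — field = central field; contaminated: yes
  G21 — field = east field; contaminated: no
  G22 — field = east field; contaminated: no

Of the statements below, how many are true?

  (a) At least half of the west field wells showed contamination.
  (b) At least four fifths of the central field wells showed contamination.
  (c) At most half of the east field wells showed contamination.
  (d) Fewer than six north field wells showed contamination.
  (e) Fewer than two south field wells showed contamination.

(a) west field: |A| = 5, |A ∩ B| = 2; needs |A ∩ B| ≥ |A ∖ B| — false.
(b) central field: |A| = 7, |A ∩ B| = 5; needs |A ∩ B| / |A| ≥ 4/5 — false.
(c) east field: |A| = 9, |A ∩ B| = 5; needs |A ∩ B| ≤ |A ∖ B| — false.
(d) north field: |A| = 9, |A ∩ B| = 6; needs |A ∩ B| < 6 — false.
(e) south field: |A| = 6, |A ∩ B| = 2; needs |A ∩ B| < 2 — false.

0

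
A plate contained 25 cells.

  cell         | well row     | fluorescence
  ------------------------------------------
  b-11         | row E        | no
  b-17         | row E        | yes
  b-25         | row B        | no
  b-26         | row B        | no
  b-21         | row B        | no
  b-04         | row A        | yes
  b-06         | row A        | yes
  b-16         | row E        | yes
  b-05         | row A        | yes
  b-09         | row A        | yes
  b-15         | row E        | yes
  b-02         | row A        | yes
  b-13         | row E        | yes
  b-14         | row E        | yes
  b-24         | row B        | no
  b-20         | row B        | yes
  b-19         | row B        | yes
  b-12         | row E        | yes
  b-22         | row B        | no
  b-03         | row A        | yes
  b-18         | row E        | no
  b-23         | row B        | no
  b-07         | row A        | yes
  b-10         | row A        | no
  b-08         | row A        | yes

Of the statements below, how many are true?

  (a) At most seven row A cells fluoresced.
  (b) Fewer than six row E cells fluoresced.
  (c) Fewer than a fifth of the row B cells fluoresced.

0

(a) row A: |A| = 9, |A ∩ B| = 8; needs |A ∩ B| ≤ 7 — false.
(b) row E: |A| = 8, |A ∩ B| = 6; needs |A ∩ B| < 6 — false.
(c) row B: |A| = 8, |A ∩ B| = 2; needs |A ∩ B| / |A| < 1/5 — false.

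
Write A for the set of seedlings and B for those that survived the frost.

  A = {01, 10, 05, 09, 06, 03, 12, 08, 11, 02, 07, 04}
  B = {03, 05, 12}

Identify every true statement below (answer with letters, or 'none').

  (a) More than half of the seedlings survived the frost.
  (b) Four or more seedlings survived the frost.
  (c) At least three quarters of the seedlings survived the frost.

none

|A| = 12, |A ∩ B| = 3, |A ∖ B| = 9.
(a) |A ∩ B| > |A ∖ B|: fails.
(b) |A ∩ B| ≥ 4: fails.
(c) |A ∩ B| / |A| ≥ 3/4: fails.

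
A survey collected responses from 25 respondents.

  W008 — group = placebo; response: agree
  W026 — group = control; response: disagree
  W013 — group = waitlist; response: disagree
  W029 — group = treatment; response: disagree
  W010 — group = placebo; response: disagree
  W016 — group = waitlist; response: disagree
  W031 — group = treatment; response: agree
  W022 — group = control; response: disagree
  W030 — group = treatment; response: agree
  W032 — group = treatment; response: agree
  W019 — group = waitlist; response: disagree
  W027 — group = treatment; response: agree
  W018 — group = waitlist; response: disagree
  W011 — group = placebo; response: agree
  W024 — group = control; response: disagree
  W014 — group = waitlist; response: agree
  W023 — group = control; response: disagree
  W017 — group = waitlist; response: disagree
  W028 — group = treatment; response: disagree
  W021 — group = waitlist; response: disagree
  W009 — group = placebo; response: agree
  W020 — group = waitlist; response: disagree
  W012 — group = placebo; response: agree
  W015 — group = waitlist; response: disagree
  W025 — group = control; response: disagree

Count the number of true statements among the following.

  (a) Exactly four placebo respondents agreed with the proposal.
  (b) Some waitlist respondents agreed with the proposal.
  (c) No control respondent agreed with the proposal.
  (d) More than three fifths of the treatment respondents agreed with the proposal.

4

(a) placebo: |A| = 5, |A ∩ B| = 4; needs |A ∩ B| = 4 — true.
(b) waitlist: |A| = 9, |A ∩ B| = 1; needs A ∩ B ≠ ∅ (|A ∩ B| ≥ 1) — true.
(c) control: |A| = 5, |A ∩ B| = 0; needs A ∩ B = ∅ (|A ∩ B| = 0) — true.
(d) treatment: |A| = 6, |A ∩ B| = 4; needs |A ∩ B| / |A| > 3/5 — true.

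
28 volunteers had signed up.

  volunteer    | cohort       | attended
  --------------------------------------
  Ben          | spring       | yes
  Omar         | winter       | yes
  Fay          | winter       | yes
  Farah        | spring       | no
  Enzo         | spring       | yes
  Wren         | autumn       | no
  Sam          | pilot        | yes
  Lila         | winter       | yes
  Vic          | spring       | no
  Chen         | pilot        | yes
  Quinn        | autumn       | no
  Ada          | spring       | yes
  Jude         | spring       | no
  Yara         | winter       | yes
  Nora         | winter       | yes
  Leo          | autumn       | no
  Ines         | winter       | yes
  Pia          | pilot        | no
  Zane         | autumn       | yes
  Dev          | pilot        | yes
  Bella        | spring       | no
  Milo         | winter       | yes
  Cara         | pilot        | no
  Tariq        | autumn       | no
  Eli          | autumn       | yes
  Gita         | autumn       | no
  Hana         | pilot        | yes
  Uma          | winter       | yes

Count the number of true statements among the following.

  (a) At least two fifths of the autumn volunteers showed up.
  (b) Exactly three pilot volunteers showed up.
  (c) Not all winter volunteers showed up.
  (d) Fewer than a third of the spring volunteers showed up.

(a) autumn: |A| = 7, |A ∩ B| = 2; needs |A ∩ B| / |A| ≥ 2/5 — false.
(b) pilot: |A| = 6, |A ∩ B| = 4; needs |A ∩ B| = 3 — false.
(c) winter: |A| = 8, |A ∩ B| = 8; needs A ⊄ B (|A ∖ B| ≥ 1) — false.
(d) spring: |A| = 7, |A ∩ B| = 3; needs |A ∩ B| / |A| < 1/3 — false.

0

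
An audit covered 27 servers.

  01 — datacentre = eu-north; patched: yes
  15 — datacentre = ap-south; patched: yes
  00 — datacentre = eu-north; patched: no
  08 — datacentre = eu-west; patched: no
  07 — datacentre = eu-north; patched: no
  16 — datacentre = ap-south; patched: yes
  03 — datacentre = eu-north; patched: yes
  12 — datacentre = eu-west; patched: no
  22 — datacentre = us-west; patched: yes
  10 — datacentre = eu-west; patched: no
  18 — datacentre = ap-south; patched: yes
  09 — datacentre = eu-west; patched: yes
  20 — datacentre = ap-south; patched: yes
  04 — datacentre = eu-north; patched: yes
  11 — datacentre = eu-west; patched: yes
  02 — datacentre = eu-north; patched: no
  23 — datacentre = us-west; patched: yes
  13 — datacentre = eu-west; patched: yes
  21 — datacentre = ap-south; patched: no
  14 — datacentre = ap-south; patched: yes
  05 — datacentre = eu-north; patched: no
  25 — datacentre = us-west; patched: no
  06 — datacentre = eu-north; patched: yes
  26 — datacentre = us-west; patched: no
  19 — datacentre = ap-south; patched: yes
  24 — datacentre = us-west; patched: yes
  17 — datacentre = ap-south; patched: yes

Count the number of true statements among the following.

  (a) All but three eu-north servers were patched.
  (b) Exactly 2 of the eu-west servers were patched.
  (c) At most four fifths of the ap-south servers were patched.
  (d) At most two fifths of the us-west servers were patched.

(a) eu-north: |A| = 8, |A ∩ B| = 4; needs |A ∖ B| = 3 — false.
(b) eu-west: |A| = 6, |A ∩ B| = 3; needs |A ∩ B| = 2 — false.
(c) ap-south: |A| = 8, |A ∩ B| = 7; needs |A ∩ B| / |A| ≤ 4/5 — false.
(d) us-west: |A| = 5, |A ∩ B| = 3; needs |A ∩ B| / |A| ≤ 2/5 — false.

0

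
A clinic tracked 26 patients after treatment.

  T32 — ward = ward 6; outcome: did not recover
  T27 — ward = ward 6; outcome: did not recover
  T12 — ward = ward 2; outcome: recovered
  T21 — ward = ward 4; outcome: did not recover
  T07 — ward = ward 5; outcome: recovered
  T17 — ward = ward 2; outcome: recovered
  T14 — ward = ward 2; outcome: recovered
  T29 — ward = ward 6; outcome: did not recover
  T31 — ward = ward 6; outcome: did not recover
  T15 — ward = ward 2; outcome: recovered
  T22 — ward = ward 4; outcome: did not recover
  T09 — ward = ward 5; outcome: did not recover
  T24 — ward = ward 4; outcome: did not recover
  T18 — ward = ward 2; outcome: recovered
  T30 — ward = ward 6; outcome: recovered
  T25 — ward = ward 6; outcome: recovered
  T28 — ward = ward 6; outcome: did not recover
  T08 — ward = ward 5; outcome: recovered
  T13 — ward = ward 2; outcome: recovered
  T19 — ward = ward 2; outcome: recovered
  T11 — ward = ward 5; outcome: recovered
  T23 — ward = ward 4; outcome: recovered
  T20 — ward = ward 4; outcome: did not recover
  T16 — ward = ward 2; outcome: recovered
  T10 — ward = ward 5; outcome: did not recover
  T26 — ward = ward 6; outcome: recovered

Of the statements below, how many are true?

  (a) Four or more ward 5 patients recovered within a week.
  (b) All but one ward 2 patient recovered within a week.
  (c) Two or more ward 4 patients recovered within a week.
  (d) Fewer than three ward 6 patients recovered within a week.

(a) ward 5: |A| = 5, |A ∩ B| = 3; needs |A ∩ B| ≥ 4 — false.
(b) ward 2: |A| = 8, |A ∩ B| = 8; needs |A ∖ B| = 1 — false.
(c) ward 4: |A| = 5, |A ∩ B| = 1; needs |A ∩ B| ≥ 2 — false.
(d) ward 6: |A| = 8, |A ∩ B| = 3; needs |A ∩ B| < 3 — false.

0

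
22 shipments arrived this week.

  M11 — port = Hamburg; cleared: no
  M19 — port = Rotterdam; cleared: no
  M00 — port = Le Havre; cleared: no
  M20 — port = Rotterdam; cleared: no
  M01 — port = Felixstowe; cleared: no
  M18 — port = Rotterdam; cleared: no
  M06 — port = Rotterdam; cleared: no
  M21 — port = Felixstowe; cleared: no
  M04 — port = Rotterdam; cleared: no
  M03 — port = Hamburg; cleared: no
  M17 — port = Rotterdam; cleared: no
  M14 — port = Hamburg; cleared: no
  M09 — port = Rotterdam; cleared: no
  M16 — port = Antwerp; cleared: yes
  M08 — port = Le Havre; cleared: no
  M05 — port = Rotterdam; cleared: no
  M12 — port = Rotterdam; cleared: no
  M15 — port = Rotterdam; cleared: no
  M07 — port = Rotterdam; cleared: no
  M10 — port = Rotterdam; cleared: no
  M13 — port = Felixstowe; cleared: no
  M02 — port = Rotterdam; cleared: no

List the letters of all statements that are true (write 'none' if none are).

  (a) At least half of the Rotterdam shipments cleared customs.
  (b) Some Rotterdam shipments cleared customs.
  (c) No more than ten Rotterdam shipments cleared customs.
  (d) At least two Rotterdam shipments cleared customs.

|A| = 13, |A ∩ B| = 0, |A ∖ B| = 13.
(a) |A ∩ B| ≥ |A ∖ B|: fails.
(b) A ∩ B ≠ ∅ (|A ∩ B| ≥ 1): fails.
(c) |A ∩ B| ≤ 10: holds.
(d) |A ∩ B| ≥ 2: fails.

(c)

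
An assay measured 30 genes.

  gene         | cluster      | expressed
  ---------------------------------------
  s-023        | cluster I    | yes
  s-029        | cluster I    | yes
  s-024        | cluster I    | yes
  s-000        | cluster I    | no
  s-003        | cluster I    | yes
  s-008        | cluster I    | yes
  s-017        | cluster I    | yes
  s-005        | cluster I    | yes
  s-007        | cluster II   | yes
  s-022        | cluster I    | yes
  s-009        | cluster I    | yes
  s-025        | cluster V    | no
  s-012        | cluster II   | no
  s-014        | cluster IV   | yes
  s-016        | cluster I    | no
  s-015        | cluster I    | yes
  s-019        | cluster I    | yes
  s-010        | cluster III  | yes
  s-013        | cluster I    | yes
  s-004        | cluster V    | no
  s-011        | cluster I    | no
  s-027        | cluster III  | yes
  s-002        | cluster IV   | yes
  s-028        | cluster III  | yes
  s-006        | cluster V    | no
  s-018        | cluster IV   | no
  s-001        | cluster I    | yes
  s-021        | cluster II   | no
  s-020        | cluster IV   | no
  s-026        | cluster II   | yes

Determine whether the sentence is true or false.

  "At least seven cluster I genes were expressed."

The determiner here denotes the relation: |A ∩ B| ≥ 7.
|A| = 16, |A ∩ B| = 13, |A ∖ B| = 3.
|A ∩ B| = 13, so the statement is true.

True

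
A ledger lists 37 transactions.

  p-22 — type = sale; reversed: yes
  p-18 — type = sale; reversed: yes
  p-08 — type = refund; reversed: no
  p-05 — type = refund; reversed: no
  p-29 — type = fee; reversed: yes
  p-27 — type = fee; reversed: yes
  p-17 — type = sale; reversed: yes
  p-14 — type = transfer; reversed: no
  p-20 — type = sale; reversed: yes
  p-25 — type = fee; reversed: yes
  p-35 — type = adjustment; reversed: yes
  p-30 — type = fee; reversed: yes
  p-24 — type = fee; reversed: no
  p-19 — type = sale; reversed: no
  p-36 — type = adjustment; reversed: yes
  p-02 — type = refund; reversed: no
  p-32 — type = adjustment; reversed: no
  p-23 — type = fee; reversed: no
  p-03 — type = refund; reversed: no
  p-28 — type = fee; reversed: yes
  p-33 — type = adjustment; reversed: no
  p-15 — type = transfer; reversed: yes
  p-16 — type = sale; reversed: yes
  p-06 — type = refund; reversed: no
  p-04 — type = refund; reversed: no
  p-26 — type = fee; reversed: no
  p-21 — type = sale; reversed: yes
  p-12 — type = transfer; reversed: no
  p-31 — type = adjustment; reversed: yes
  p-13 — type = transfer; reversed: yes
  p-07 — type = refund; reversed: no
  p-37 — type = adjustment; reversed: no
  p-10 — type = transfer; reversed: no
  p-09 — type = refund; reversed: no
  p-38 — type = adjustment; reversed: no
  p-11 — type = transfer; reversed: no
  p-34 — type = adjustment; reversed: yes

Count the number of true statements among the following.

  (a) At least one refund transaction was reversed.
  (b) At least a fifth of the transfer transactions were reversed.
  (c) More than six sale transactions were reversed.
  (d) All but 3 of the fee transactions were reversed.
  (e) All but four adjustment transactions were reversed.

3

(a) refund: |A| = 8, |A ∩ B| = 0; needs A ∩ B ≠ ∅ (|A ∩ B| ≥ 1) — false.
(b) transfer: |A| = 6, |A ∩ B| = 2; needs |A ∩ B| / |A| ≥ 1/5 — true.
(c) sale: |A| = 7, |A ∩ B| = 6; needs |A ∩ B| > 6 — false.
(d) fee: |A| = 8, |A ∩ B| = 5; needs |A ∖ B| = 3 — true.
(e) adjustment: |A| = 8, |A ∩ B| = 4; needs |A ∖ B| = 4 — true.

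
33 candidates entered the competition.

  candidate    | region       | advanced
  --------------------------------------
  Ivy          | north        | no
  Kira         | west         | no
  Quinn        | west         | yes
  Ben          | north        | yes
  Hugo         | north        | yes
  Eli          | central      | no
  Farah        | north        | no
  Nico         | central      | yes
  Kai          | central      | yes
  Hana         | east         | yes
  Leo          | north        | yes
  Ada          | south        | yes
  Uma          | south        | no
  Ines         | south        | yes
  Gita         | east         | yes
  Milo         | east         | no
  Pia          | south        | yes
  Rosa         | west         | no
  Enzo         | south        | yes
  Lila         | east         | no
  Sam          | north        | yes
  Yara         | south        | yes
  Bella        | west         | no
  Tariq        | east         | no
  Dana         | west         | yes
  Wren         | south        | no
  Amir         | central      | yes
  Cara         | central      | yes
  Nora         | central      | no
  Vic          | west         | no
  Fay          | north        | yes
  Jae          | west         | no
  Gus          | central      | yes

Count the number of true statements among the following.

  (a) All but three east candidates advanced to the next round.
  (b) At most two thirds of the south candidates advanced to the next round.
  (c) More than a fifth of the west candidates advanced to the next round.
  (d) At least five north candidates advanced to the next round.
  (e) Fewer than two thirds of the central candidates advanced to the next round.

(a) east: |A| = 5, |A ∩ B| = 2; needs |A ∖ B| = 3 — true.
(b) south: |A| = 7, |A ∩ B| = 5; needs |A ∩ B| / |A| ≤ 2/3 — false.
(c) west: |A| = 7, |A ∩ B| = 2; needs |A ∩ B| / |A| > 1/5 — true.
(d) north: |A| = 7, |A ∩ B| = 5; needs |A ∩ B| ≥ 5 — true.
(e) central: |A| = 7, |A ∩ B| = 5; needs |A ∩ B| / |A| < 2/3 — false.

3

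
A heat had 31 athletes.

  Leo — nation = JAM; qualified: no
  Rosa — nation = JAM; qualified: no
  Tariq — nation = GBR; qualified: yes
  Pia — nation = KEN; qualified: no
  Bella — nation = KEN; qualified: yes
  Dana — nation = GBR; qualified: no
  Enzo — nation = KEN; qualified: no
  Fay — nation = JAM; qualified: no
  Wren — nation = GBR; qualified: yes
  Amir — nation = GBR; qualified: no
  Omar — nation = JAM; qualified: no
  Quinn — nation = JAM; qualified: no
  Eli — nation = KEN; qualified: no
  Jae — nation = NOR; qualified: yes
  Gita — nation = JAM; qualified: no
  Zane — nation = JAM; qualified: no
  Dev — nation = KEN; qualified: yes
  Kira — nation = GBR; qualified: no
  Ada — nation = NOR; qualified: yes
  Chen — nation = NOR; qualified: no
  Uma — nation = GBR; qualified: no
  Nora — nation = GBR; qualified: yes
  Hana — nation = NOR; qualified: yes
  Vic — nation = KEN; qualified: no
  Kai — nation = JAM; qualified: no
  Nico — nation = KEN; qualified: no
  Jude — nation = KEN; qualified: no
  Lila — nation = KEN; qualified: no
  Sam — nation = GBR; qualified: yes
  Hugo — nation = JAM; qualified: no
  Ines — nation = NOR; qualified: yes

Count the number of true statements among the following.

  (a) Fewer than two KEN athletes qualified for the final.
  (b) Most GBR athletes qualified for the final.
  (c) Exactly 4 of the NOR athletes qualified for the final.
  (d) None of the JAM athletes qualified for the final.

(a) KEN: |A| = 9, |A ∩ B| = 2; needs |A ∩ B| < 2 — false.
(b) GBR: |A| = 8, |A ∩ B| = 4; needs |A ∩ B| > |A ∖ B| — false.
(c) NOR: |A| = 5, |A ∩ B| = 4; needs |A ∩ B| = 4 — true.
(d) JAM: |A| = 9, |A ∩ B| = 0; needs A ∩ B = ∅ (|A ∩ B| = 0) — true.

2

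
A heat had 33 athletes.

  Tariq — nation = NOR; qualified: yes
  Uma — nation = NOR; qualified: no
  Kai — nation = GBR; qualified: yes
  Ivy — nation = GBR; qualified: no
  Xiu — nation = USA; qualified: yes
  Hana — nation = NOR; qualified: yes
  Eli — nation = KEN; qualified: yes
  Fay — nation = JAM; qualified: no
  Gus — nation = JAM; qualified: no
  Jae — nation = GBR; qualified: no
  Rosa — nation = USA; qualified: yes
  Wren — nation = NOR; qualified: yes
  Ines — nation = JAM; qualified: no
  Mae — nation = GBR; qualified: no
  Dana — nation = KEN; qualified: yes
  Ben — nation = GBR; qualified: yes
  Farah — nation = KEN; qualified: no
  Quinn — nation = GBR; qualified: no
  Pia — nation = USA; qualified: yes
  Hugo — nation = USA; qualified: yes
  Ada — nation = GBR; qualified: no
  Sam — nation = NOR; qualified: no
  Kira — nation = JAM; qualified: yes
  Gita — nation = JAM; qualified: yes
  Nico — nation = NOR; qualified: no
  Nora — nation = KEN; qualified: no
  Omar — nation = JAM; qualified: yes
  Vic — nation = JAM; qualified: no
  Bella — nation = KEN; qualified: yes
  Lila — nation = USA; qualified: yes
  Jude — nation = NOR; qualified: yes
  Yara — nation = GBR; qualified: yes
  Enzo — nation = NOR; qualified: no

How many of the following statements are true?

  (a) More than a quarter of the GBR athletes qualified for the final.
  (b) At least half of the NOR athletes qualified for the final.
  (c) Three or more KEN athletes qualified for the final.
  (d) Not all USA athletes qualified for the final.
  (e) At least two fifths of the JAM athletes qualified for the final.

(a) GBR: |A| = 8, |A ∩ B| = 3; needs |A ∩ B| / |A| > 1/4 — true.
(b) NOR: |A| = 8, |A ∩ B| = 4; needs |A ∩ B| ≥ |A ∖ B| — true.
(c) KEN: |A| = 5, |A ∩ B| = 3; needs |A ∩ B| ≥ 3 — true.
(d) USA: |A| = 5, |A ∩ B| = 5; needs A ⊄ B (|A ∖ B| ≥ 1) — false.
(e) JAM: |A| = 7, |A ∩ B| = 3; needs |A ∩ B| / |A| ≥ 2/5 — true.

4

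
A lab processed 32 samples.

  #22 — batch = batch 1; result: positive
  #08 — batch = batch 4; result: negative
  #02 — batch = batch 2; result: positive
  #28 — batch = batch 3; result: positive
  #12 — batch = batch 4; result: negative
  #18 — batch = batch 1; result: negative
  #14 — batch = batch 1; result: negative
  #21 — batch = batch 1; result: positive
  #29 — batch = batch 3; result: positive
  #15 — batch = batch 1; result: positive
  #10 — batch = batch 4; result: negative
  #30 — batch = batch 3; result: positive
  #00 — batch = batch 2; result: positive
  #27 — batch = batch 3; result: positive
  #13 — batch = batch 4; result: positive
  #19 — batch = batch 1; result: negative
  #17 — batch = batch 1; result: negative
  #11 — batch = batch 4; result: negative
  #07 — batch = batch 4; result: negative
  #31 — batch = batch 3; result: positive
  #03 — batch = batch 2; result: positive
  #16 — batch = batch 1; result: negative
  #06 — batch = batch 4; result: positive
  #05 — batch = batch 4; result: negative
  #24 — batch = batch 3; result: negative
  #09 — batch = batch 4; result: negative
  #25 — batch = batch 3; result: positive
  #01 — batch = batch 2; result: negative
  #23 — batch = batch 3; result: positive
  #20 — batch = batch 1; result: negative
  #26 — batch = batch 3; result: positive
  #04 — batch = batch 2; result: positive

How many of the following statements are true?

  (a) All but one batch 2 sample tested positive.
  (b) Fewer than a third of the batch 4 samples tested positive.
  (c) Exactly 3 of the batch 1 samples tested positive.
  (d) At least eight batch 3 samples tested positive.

(a) batch 2: |A| = 5, |A ∩ B| = 4; needs |A ∖ B| = 1 — true.
(b) batch 4: |A| = 9, |A ∩ B| = 2; needs |A ∩ B| / |A| < 1/3 — true.
(c) batch 1: |A| = 9, |A ∩ B| = 3; needs |A ∩ B| = 3 — true.
(d) batch 3: |A| = 9, |A ∩ B| = 8; needs |A ∩ B| ≥ 8 — true.

4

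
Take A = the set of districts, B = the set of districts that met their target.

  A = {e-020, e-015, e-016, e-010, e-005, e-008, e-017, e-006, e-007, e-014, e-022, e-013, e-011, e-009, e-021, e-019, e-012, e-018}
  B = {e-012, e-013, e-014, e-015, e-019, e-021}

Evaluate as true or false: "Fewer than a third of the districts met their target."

False

Truth condition: |A ∩ B| / |A| < 1/3.
|A| = 18, |A ∩ B| = 6, |A ∖ B| = 12.
|A ∩ B|/|A| = 6/18, so the statement is false.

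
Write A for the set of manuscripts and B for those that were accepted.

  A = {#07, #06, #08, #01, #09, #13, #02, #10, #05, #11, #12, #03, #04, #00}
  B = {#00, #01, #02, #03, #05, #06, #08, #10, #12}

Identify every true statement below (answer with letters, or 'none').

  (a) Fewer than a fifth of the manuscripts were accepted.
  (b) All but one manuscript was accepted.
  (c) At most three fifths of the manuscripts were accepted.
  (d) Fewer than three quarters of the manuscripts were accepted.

|A| = 14, |A ∩ B| = 9, |A ∖ B| = 5.
(a) |A ∩ B| / |A| < 1/5: fails.
(b) |A ∖ B| = 1: fails.
(c) |A ∩ B| / |A| ≤ 3/5: fails.
(d) |A ∩ B| / |A| < 3/4: holds.

(d)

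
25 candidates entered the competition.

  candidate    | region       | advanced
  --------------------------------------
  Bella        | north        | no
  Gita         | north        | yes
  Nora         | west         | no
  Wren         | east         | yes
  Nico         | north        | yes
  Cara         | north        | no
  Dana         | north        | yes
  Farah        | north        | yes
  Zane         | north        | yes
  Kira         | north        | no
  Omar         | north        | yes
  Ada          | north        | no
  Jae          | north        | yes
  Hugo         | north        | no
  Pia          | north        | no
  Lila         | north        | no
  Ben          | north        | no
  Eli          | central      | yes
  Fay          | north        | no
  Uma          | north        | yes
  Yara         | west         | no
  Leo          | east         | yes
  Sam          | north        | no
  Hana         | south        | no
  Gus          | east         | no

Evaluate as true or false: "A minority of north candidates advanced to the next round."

True

The determiner here denotes the relation: |A ∩ B| < |A ∖ B|.
|A| = 18, |A ∩ B| = 8, |A ∖ B| = 10.
8 < 10, so the statement is true.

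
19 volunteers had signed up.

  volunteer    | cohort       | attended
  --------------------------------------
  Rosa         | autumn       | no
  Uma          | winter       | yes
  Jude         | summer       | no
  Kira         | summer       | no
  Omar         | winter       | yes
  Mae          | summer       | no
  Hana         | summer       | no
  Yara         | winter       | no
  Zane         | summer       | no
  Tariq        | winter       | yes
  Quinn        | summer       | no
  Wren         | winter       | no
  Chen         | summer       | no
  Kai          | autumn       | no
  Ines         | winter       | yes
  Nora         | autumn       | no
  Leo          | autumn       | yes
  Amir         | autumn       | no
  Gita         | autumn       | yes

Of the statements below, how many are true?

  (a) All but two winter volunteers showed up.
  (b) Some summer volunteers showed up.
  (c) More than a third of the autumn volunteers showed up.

1

(a) winter: |A| = 6, |A ∩ B| = 4; needs |A ∖ B| = 2 — true.
(b) summer: |A| = 7, |A ∩ B| = 0; needs A ∩ B ≠ ∅ (|A ∩ B| ≥ 1) — false.
(c) autumn: |A| = 6, |A ∩ B| = 2; needs |A ∩ B| / |A| > 1/3 — false.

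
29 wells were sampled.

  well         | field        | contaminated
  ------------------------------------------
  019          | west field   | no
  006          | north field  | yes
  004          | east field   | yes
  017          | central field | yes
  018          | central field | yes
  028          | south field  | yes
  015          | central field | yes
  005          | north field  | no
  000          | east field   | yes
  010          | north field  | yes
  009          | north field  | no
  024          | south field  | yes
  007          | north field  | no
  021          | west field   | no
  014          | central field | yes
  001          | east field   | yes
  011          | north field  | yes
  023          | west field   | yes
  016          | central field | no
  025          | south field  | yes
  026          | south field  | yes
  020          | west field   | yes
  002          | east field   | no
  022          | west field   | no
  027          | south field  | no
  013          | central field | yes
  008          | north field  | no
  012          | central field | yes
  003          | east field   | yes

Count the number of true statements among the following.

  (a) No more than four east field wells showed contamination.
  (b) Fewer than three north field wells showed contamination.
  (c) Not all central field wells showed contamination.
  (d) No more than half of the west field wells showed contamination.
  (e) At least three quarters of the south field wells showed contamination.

(a) east field: |A| = 5, |A ∩ B| = 4; needs |A ∩ B| ≤ 4 — true.
(b) north field: |A| = 7, |A ∩ B| = 3; needs |A ∩ B| < 3 — false.
(c) central field: |A| = 7, |A ∩ B| = 6; needs A ⊄ B (|A ∖ B| ≥ 1) — true.
(d) west field: |A| = 5, |A ∩ B| = 2; needs |A ∩ B| ≤ |A ∖ B| — true.
(e) south field: |A| = 5, |A ∩ B| = 4; needs |A ∩ B| / |A| ≥ 3/4 — true.

4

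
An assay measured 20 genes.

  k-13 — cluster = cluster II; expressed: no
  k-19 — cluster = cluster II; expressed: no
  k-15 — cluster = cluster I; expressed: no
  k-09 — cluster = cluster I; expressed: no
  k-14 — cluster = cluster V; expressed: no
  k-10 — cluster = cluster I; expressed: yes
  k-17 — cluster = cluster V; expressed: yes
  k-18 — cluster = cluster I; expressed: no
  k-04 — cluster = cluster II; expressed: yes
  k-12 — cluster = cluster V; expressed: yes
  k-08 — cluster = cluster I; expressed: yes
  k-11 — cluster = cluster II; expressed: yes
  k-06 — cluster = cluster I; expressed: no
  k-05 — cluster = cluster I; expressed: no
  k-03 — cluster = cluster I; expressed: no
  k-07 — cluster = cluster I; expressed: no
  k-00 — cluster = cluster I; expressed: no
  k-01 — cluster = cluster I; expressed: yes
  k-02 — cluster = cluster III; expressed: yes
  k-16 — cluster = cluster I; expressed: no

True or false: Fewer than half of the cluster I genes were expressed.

True

Truth condition: |A ∩ B| < |A ∖ B|.
A (the restrictor) = {k-15, k-09, k-10, k-18, k-08, k-06, k-05, k-03, k-07, k-00, k-01, k-16}, |A| = 12.
A ∩ B = {k-10, k-08, k-01}, so |A ∩ B| = 3.
A ∖ B = {k-15, k-09, k-18, k-06, k-05, k-03, k-07, k-00, k-16}, so |A ∖ B| = 9.
3 < 9, so the statement is true.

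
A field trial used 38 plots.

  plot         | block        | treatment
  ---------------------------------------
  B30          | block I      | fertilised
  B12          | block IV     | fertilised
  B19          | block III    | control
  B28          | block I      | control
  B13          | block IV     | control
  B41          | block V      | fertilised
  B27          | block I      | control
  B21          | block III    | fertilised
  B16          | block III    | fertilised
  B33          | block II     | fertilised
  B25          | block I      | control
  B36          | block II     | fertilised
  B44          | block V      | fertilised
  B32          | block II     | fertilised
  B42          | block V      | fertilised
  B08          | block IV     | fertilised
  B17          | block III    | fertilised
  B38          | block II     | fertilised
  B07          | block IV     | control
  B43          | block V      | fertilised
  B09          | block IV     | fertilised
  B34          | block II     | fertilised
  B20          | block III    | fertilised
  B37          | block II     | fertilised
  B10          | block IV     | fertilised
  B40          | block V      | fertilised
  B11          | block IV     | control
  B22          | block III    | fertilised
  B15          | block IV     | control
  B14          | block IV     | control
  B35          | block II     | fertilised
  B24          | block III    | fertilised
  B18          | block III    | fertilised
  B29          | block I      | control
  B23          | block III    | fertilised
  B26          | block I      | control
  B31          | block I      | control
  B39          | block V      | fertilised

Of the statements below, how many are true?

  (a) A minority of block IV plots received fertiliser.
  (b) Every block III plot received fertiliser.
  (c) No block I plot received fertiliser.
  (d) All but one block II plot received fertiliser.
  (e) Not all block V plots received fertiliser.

1

(a) block IV: |A| = 9, |A ∩ B| = 4; needs |A ∩ B| < |A ∖ B| — true.
(b) block III: |A| = 9, |A ∩ B| = 8; needs A ⊆ B, i.e. every element of A is in B (|A ∖ B| = 0) — false.
(c) block I: |A| = 7, |A ∩ B| = 1; needs A ∩ B = ∅ (|A ∩ B| = 0) — false.
(d) block II: |A| = 7, |A ∩ B| = 7; needs |A ∖ B| = 1 — false.
(e) block V: |A| = 6, |A ∩ B| = 6; needs A ⊄ B (|A ∖ B| ≥ 1) — false.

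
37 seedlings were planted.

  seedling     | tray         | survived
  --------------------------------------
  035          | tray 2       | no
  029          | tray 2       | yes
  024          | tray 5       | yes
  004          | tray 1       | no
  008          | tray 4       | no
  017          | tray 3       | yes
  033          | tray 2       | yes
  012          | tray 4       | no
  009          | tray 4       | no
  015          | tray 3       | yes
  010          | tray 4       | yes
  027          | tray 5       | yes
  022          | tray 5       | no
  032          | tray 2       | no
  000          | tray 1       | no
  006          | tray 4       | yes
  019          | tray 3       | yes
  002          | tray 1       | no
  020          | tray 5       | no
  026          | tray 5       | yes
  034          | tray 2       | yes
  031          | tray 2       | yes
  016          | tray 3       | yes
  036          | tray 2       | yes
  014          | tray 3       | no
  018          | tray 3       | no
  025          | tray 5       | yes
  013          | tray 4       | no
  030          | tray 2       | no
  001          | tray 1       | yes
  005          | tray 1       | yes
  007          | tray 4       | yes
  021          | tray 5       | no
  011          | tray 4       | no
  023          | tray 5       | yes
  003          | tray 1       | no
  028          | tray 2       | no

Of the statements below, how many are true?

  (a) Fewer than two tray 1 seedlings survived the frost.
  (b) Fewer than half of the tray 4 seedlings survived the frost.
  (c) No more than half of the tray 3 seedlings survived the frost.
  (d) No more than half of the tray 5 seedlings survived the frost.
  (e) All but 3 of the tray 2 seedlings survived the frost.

(a) tray 1: |A| = 6, |A ∩ B| = 2; needs |A ∩ B| < 2 — false.
(b) tray 4: |A| = 8, |A ∩ B| = 3; needs |A ∩ B| < |A ∖ B| — true.
(c) tray 3: |A| = 6, |A ∩ B| = 4; needs |A ∩ B| ≤ |A ∖ B| — false.
(d) tray 5: |A| = 8, |A ∩ B| = 5; needs |A ∩ B| ≤ |A ∖ B| — false.
(e) tray 2: |A| = 9, |A ∩ B| = 5; needs |A ∖ B| = 3 — false.

1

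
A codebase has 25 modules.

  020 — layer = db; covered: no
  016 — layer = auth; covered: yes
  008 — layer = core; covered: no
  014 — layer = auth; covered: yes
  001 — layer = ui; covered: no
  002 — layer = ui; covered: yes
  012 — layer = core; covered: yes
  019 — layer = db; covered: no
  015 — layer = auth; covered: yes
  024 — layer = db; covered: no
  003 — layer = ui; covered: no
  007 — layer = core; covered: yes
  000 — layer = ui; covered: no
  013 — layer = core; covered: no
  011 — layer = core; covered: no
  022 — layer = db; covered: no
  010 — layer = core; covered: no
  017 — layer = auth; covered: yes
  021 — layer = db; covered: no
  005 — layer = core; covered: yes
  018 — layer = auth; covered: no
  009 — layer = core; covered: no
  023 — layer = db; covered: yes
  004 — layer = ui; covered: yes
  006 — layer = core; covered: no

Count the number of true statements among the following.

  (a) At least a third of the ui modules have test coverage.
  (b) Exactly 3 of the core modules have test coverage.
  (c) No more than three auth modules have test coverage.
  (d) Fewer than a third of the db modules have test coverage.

(a) ui: |A| = 5, |A ∩ B| = 2; needs |A ∩ B| / |A| ≥ 1/3 — true.
(b) core: |A| = 9, |A ∩ B| = 3; needs |A ∩ B| = 3 — true.
(c) auth: |A| = 5, |A ∩ B| = 4; needs |A ∩ B| ≤ 3 — false.
(d) db: |A| = 6, |A ∩ B| = 1; needs |A ∩ B| / |A| < 1/3 — true.

3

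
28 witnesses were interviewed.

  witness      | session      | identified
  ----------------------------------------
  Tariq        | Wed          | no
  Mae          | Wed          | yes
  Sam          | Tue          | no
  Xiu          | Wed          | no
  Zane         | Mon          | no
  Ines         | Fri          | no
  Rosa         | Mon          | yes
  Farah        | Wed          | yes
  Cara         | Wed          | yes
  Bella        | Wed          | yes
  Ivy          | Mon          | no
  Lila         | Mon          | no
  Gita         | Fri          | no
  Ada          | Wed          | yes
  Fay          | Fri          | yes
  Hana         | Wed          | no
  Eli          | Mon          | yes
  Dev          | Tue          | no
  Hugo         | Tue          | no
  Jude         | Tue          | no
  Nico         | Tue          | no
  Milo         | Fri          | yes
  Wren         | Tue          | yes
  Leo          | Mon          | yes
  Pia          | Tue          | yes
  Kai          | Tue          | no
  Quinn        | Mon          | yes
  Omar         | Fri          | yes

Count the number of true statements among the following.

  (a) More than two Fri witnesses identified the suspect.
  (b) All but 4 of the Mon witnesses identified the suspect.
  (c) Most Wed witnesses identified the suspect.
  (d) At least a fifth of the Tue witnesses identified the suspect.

(a) Fri: |A| = 5, |A ∩ B| = 3; needs |A ∩ B| > 2 — true.
(b) Mon: |A| = 7, |A ∩ B| = 4; needs |A ∖ B| = 4 — false.
(c) Wed: |A| = 8, |A ∩ B| = 5; needs |A ∩ B| > |A ∖ B| — true.
(d) Tue: |A| = 8, |A ∩ B| = 2; needs |A ∩ B| / |A| ≥ 1/5 — true.

3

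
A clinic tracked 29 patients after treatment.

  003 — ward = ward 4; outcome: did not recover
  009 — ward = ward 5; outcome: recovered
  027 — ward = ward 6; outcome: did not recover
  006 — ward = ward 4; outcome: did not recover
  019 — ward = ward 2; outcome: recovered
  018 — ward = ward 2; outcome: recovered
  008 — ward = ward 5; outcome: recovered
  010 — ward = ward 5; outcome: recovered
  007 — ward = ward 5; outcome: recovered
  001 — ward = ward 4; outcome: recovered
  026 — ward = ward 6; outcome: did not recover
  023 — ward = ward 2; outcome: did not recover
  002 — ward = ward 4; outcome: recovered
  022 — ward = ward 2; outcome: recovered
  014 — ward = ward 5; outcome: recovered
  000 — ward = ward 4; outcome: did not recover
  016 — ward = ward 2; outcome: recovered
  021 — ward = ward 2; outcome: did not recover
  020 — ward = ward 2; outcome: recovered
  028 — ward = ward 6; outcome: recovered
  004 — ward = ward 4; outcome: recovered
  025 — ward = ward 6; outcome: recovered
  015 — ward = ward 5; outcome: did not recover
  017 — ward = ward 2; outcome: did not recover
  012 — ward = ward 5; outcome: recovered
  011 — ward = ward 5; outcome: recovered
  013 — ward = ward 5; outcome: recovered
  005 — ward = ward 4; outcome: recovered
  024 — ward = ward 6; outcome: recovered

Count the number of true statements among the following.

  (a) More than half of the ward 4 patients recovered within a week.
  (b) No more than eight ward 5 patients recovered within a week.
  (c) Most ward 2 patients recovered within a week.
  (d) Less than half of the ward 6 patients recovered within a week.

(a) ward 4: |A| = 7, |A ∩ B| = 4; needs |A ∩ B| > |A ∖ B| — true.
(b) ward 5: |A| = 9, |A ∩ B| = 8; needs |A ∩ B| ≤ 8 — true.
(c) ward 2: |A| = 8, |A ∩ B| = 5; needs |A ∩ B| > |A ∖ B| — true.
(d) ward 6: |A| = 5, |A ∩ B| = 3; needs |A ∩ B| < |A ∖ B| — false.

3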